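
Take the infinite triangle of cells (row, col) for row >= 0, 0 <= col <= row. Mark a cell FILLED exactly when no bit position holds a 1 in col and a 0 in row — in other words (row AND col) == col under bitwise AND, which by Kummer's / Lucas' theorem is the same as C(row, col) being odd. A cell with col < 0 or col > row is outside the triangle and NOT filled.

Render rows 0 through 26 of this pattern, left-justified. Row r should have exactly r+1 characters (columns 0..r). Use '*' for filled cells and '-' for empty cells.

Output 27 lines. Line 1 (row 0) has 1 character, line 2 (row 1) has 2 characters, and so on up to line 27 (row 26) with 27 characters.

Answer: *
**
*-*
****
*---*
**--**
*-*-*-*
********
*-------*
**------**
*-*-----*-*
****----****
*---*---*---*
**--**--**--**
*-*-*-*-*-*-*-*
****************
*---------------*
**--------------**
*-*-------------*-*
****------------****
*---*-----------*---*
**--**----------**--**
*-*-*-*---------*-*-*-*
********--------********
*-------*-------*-------*
**------**------**------**
*-*-----*-*-----*-*-----*-*

Derivation:
r0=0: *
r1=1: **
r2=10: *-*
r3=11: ****
r4=100: *---*
r5=101: **--**
r6=110: *-*-*-*
r7=111: ********
r8=1000: *-------*
r9=1001: **------**
r10=1010: *-*-----*-*
r11=1011: ****----****
r12=1100: *---*---*---*
r13=1101: **--**--**--**
r14=1110: *-*-*-*-*-*-*-*
r15=1111: ****************
r16=10000: *---------------*
r17=10001: **--------------**
r18=10010: *-*-------------*-*
r19=10011: ****------------****
r20=10100: *---*-----------*---*
r21=10101: **--**----------**--**
r22=10110: *-*-*-*---------*-*-*-*
r23=10111: ********--------********
r24=11000: *-------*-------*-------*
r25=11001: **------**------**------**
r26=11010: *-*-----*-*-----*-*-----*-*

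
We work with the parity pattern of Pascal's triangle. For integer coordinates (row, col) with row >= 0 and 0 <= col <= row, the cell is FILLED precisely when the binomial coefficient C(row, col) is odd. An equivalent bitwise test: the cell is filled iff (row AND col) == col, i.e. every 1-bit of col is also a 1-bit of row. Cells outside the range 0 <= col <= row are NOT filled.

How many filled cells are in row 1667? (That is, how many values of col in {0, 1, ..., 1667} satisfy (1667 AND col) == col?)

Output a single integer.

Answer: 32

Derivation:
1667 in binary = 11010000011
popcount(1667) = number of 1-bits in 11010000011 = 5
A col c satisfies (1667 AND c) == c iff every set bit of c is also set in 1667; each of the 5 set bits of 1667 can independently be on or off in c.
count = 2^5 = 32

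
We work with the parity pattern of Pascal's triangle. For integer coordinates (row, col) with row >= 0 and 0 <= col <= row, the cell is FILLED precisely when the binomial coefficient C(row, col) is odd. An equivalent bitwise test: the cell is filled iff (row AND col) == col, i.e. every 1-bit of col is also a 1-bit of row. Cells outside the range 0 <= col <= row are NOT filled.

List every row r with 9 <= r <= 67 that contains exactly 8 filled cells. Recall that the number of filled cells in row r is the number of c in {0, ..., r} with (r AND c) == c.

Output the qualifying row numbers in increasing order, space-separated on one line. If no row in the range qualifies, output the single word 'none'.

Row r has 2^popcount(r) filled cells, so we need popcount(r) = log2(8) = 3.
Scan r = 9..67 and keep those with exactly 3 one-bits:
r=9=1001 popcount=2 -> skip
r=10=1010 popcount=2 -> skip
r=11=1011 popcount=3 -> KEEP
r=12=1100 popcount=2 -> skip
r=13=1101 popcount=3 -> KEEP
r=14=1110 popcount=3 -> KEEP
r=15=1111 popcount=4 -> skip
r=16=10000 popcount=1 -> skip
r=17=10001 popcount=2 -> skip
r=18=10010 popcount=2 -> skip
r=19=10011 popcount=3 -> KEEP
r=20=10100 popcount=2 -> skip
r=21=10101 popcount=3 -> KEEP
r=22=10110 popcount=3 -> KEEP
r=23=10111 popcount=4 -> skip
r=24=11000 popcount=2 -> skip
r=25=11001 popcount=3 -> KEEP
r=26=11010 popcount=3 -> KEEP
r=27=11011 popcount=4 -> skip
r=28=11100 popcount=3 -> KEEP
r=29=11101 popcount=4 -> skip
r=30=11110 popcount=4 -> skip
r=31=11111 popcount=5 -> skip
r=32=100000 popcount=1 -> skip
r=33=100001 popcount=2 -> skip
r=34=100010 popcount=2 -> skip
r=35=100011 popcount=3 -> KEEP
r=36=100100 popcount=2 -> skip
r=37=100101 popcount=3 -> KEEP
r=38=100110 popcount=3 -> KEEP
r=39=100111 popcount=4 -> skip
r=40=101000 popcount=2 -> skip
r=41=101001 popcount=3 -> KEEP
r=42=101010 popcount=3 -> KEEP
r=43=101011 popcount=4 -> skip
r=44=101100 popcount=3 -> KEEP
r=45=101101 popcount=4 -> skip
r=46=101110 popcount=4 -> skip
r=47=101111 popcount=5 -> skip
r=48=110000 popcount=2 -> skip
r=49=110001 popcount=3 -> KEEP
r=50=110010 popcount=3 -> KEEP
r=51=110011 popcount=4 -> skip
r=52=110100 popcount=3 -> KEEP
r=53=110101 popcount=4 -> skip
r=54=110110 popcount=4 -> skip
r=55=110111 popcount=5 -> skip
r=56=111000 popcount=3 -> KEEP
r=57=111001 popcount=4 -> skip
r=58=111010 popcount=4 -> skip
r=59=111011 popcount=5 -> skip
r=60=111100 popcount=4 -> skip
r=61=111101 popcount=5 -> skip
r=62=111110 popcount=5 -> skip
r=63=111111 popcount=6 -> skip
r=64=1000000 popcount=1 -> skip
r=65=1000001 popcount=2 -> skip
r=66=1000010 popcount=2 -> skip
r=67=1000011 popcount=3 -> KEEP
Kept rows: 11 13 14 19 21 22 25 26 28 35 37 38 41 42 44 49 50 52 56 67

Answer: 11 13 14 19 21 22 25 26 28 35 37 38 41 42 44 49 50 52 56 67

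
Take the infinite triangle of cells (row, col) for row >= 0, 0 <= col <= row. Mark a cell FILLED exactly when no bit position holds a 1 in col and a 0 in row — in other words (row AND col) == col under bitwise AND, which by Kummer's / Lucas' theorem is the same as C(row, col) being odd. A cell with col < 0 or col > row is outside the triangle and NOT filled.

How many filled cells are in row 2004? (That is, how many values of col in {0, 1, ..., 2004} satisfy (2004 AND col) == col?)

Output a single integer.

2004 in binary = 11111010100
popcount(2004) = number of 1-bits in 11111010100 = 7
A col c satisfies (2004 AND c) == c iff every set bit of c is also set in 2004; each of the 7 set bits of 2004 can independently be on or off in c.
count = 2^7 = 128

Answer: 128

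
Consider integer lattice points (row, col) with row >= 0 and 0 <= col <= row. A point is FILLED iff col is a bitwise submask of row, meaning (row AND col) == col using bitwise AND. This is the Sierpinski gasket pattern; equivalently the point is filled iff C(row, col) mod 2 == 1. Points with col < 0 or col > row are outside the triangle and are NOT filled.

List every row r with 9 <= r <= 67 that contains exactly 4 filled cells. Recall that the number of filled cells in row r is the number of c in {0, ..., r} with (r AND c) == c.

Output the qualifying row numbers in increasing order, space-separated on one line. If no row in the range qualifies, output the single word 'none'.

Row r has 2^popcount(r) filled cells, so we need popcount(r) = log2(4) = 2.
Scan r = 9..67 and keep those with exactly 2 one-bits:
r=9=1001 popcount=2 -> KEEP
r=10=1010 popcount=2 -> KEEP
r=11=1011 popcount=3 -> skip
r=12=1100 popcount=2 -> KEEP
r=13=1101 popcount=3 -> skip
r=14=1110 popcount=3 -> skip
r=15=1111 popcount=4 -> skip
r=16=10000 popcount=1 -> skip
r=17=10001 popcount=2 -> KEEP
r=18=10010 popcount=2 -> KEEP
r=19=10011 popcount=3 -> skip
r=20=10100 popcount=2 -> KEEP
r=21=10101 popcount=3 -> skip
r=22=10110 popcount=3 -> skip
r=23=10111 popcount=4 -> skip
r=24=11000 popcount=2 -> KEEP
r=25=11001 popcount=3 -> skip
r=26=11010 popcount=3 -> skip
r=27=11011 popcount=4 -> skip
r=28=11100 popcount=3 -> skip
r=29=11101 popcount=4 -> skip
r=30=11110 popcount=4 -> skip
r=31=11111 popcount=5 -> skip
r=32=100000 popcount=1 -> skip
r=33=100001 popcount=2 -> KEEP
r=34=100010 popcount=2 -> KEEP
r=35=100011 popcount=3 -> skip
r=36=100100 popcount=2 -> KEEP
r=37=100101 popcount=3 -> skip
r=38=100110 popcount=3 -> skip
r=39=100111 popcount=4 -> skip
r=40=101000 popcount=2 -> KEEP
r=41=101001 popcount=3 -> skip
r=42=101010 popcount=3 -> skip
r=43=101011 popcount=4 -> skip
r=44=101100 popcount=3 -> skip
r=45=101101 popcount=4 -> skip
r=46=101110 popcount=4 -> skip
r=47=101111 popcount=5 -> skip
r=48=110000 popcount=2 -> KEEP
r=49=110001 popcount=3 -> skip
r=50=110010 popcount=3 -> skip
r=51=110011 popcount=4 -> skip
r=52=110100 popcount=3 -> skip
r=53=110101 popcount=4 -> skip
r=54=110110 popcount=4 -> skip
r=55=110111 popcount=5 -> skip
r=56=111000 popcount=3 -> skip
r=57=111001 popcount=4 -> skip
r=58=111010 popcount=4 -> skip
r=59=111011 popcount=5 -> skip
r=60=111100 popcount=4 -> skip
r=61=111101 popcount=5 -> skip
r=62=111110 popcount=5 -> skip
r=63=111111 popcount=6 -> skip
r=64=1000000 popcount=1 -> skip
r=65=1000001 popcount=2 -> KEEP
r=66=1000010 popcount=2 -> KEEP
r=67=1000011 popcount=3 -> skip
Kept rows: 9 10 12 17 18 20 24 33 34 36 40 48 65 66

Answer: 9 10 12 17 18 20 24 33 34 36 40 48 65 66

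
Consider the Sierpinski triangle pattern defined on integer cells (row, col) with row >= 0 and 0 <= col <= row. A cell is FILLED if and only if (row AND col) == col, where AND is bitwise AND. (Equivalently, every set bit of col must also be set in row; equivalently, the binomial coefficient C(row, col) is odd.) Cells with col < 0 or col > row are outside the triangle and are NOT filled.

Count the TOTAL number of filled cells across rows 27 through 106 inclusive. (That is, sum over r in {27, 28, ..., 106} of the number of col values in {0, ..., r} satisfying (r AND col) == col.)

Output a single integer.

r27=11011 pc4: +16 =16
r28=11100 pc3: +8 =24
r29=11101 pc4: +16 =40
r30=11110 pc4: +16 =56
r31=11111 pc5: +32 =88
r32=100000 pc1: +2 =90
r33=100001 pc2: +4 =94
r34=100010 pc2: +4 =98
r35=100011 pc3: +8 =106
r36=100100 pc2: +4 =110
r37=100101 pc3: +8 =118
r38=100110 pc3: +8 =126
r39=100111 pc4: +16 =142
r40=101000 pc2: +4 =146
r41=101001 pc3: +8 =154
r42=101010 pc3: +8 =162
r43=101011 pc4: +16 =178
r44=101100 pc3: +8 =186
r45=101101 pc4: +16 =202
r46=101110 pc4: +16 =218
r47=101111 pc5: +32 =250
r48=110000 pc2: +4 =254
r49=110001 pc3: +8 =262
r50=110010 pc3: +8 =270
r51=110011 pc4: +16 =286
r52=110100 pc3: +8 =294
r53=110101 pc4: +16 =310
r54=110110 pc4: +16 =326
r55=110111 pc5: +32 =358
r56=111000 pc3: +8 =366
r57=111001 pc4: +16 =382
r58=111010 pc4: +16 =398
r59=111011 pc5: +32 =430
r60=111100 pc4: +16 =446
r61=111101 pc5: +32 =478
r62=111110 pc5: +32 =510
r63=111111 pc6: +64 =574
r64=1000000 pc1: +2 =576
r65=1000001 pc2: +4 =580
r66=1000010 pc2: +4 =584
r67=1000011 pc3: +8 =592
r68=1000100 pc2: +4 =596
r69=1000101 pc3: +8 =604
r70=1000110 pc3: +8 =612
r71=1000111 pc4: +16 =628
r72=1001000 pc2: +4 =632
r73=1001001 pc3: +8 =640
r74=1001010 pc3: +8 =648
r75=1001011 pc4: +16 =664
r76=1001100 pc3: +8 =672
r77=1001101 pc4: +16 =688
r78=1001110 pc4: +16 =704
r79=1001111 pc5: +32 =736
r80=1010000 pc2: +4 =740
r81=1010001 pc3: +8 =748
r82=1010010 pc3: +8 =756
r83=1010011 pc4: +16 =772
r84=1010100 pc3: +8 =780
r85=1010101 pc4: +16 =796
r86=1010110 pc4: +16 =812
r87=1010111 pc5: +32 =844
r88=1011000 pc3: +8 =852
r89=1011001 pc4: +16 =868
r90=1011010 pc4: +16 =884
r91=1011011 pc5: +32 =916
r92=1011100 pc4: +16 =932
r93=1011101 pc5: +32 =964
r94=1011110 pc5: +32 =996
r95=1011111 pc6: +64 =1060
r96=1100000 pc2: +4 =1064
r97=1100001 pc3: +8 =1072
r98=1100010 pc3: +8 =1080
r99=1100011 pc4: +16 =1096
r100=1100100 pc3: +8 =1104
r101=1100101 pc4: +16 =1120
r102=1100110 pc4: +16 =1136
r103=1100111 pc5: +32 =1168
r104=1101000 pc3: +8 =1176
r105=1101001 pc4: +16 =1192
r106=1101010 pc4: +16 =1208

Answer: 1208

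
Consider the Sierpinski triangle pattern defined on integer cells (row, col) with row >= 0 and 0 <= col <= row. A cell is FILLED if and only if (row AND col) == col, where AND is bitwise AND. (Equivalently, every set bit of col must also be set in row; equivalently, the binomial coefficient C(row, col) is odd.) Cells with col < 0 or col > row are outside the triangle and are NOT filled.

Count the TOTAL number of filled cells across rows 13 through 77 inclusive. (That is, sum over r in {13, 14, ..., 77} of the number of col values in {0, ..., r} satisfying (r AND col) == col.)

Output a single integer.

r13=1101 pc3: +8 =8
r14=1110 pc3: +8 =16
r15=1111 pc4: +16 =32
r16=10000 pc1: +2 =34
r17=10001 pc2: +4 =38
r18=10010 pc2: +4 =42
r19=10011 pc3: +8 =50
r20=10100 pc2: +4 =54
r21=10101 pc3: +8 =62
r22=10110 pc3: +8 =70
r23=10111 pc4: +16 =86
r24=11000 pc2: +4 =90
r25=11001 pc3: +8 =98
r26=11010 pc3: +8 =106
r27=11011 pc4: +16 =122
r28=11100 pc3: +8 =130
r29=11101 pc4: +16 =146
r30=11110 pc4: +16 =162
r31=11111 pc5: +32 =194
r32=100000 pc1: +2 =196
r33=100001 pc2: +4 =200
r34=100010 pc2: +4 =204
r35=100011 pc3: +8 =212
r36=100100 pc2: +4 =216
r37=100101 pc3: +8 =224
r38=100110 pc3: +8 =232
r39=100111 pc4: +16 =248
r40=101000 pc2: +4 =252
r41=101001 pc3: +8 =260
r42=101010 pc3: +8 =268
r43=101011 pc4: +16 =284
r44=101100 pc3: +8 =292
r45=101101 pc4: +16 =308
r46=101110 pc4: +16 =324
r47=101111 pc5: +32 =356
r48=110000 pc2: +4 =360
r49=110001 pc3: +8 =368
r50=110010 pc3: +8 =376
r51=110011 pc4: +16 =392
r52=110100 pc3: +8 =400
r53=110101 pc4: +16 =416
r54=110110 pc4: +16 =432
r55=110111 pc5: +32 =464
r56=111000 pc3: +8 =472
r57=111001 pc4: +16 =488
r58=111010 pc4: +16 =504
r59=111011 pc5: +32 =536
r60=111100 pc4: +16 =552
r61=111101 pc5: +32 =584
r62=111110 pc5: +32 =616
r63=111111 pc6: +64 =680
r64=1000000 pc1: +2 =682
r65=1000001 pc2: +4 =686
r66=1000010 pc2: +4 =690
r67=1000011 pc3: +8 =698
r68=1000100 pc2: +4 =702
r69=1000101 pc3: +8 =710
r70=1000110 pc3: +8 =718
r71=1000111 pc4: +16 =734
r72=1001000 pc2: +4 =738
r73=1001001 pc3: +8 =746
r74=1001010 pc3: +8 =754
r75=1001011 pc4: +16 =770
r76=1001100 pc3: +8 =778
r77=1001101 pc4: +16 =794

Answer: 794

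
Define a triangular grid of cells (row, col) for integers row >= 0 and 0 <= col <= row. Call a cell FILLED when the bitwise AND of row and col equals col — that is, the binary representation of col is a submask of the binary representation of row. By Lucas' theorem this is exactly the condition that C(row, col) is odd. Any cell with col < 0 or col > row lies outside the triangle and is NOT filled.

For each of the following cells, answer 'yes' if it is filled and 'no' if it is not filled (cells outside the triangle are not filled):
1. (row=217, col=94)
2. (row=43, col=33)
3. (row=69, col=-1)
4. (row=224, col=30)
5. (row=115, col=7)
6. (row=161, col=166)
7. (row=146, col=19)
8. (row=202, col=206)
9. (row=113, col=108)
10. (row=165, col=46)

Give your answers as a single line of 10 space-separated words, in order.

(217,94): row=0b11011001, col=0b1011110, row AND col = 0b1011000 = 88; 88 != 94 -> empty
(43,33): row=0b101011, col=0b100001, row AND col = 0b100001 = 33; 33 == 33 -> filled
(69,-1): col outside [0, 69] -> not filled
(224,30): row=0b11100000, col=0b11110, row AND col = 0b0 = 0; 0 != 30 -> empty
(115,7): row=0b1110011, col=0b111, row AND col = 0b11 = 3; 3 != 7 -> empty
(161,166): col outside [0, 161] -> not filled
(146,19): row=0b10010010, col=0b10011, row AND col = 0b10010 = 18; 18 != 19 -> empty
(202,206): col outside [0, 202] -> not filled
(113,108): row=0b1110001, col=0b1101100, row AND col = 0b1100000 = 96; 96 != 108 -> empty
(165,46): row=0b10100101, col=0b101110, row AND col = 0b100100 = 36; 36 != 46 -> empty

Answer: no yes no no no no no no no no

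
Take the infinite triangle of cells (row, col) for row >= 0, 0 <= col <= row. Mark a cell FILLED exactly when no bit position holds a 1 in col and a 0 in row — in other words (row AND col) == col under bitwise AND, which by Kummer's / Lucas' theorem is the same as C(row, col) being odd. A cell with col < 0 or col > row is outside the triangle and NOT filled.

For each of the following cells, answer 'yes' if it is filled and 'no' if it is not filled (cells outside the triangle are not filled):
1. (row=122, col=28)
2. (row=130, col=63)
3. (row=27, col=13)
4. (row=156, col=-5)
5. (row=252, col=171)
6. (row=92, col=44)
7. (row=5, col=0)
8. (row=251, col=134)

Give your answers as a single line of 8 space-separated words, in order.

(122,28): row=0b1111010, col=0b11100, row AND col = 0b11000 = 24; 24 != 28 -> empty
(130,63): row=0b10000010, col=0b111111, row AND col = 0b10 = 2; 2 != 63 -> empty
(27,13): row=0b11011, col=0b1101, row AND col = 0b1001 = 9; 9 != 13 -> empty
(156,-5): col outside [0, 156] -> not filled
(252,171): row=0b11111100, col=0b10101011, row AND col = 0b10101000 = 168; 168 != 171 -> empty
(92,44): row=0b1011100, col=0b101100, row AND col = 0b1100 = 12; 12 != 44 -> empty
(5,0): row=0b101, col=0b0, row AND col = 0b0 = 0; 0 == 0 -> filled
(251,134): row=0b11111011, col=0b10000110, row AND col = 0b10000010 = 130; 130 != 134 -> empty

Answer: no no no no no no yes no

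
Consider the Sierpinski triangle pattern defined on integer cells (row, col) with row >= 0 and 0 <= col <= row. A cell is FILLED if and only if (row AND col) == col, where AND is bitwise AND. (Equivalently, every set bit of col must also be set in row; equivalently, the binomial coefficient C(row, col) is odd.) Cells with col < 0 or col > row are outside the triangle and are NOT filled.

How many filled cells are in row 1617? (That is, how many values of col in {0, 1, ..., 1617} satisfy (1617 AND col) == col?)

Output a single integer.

1617 in binary = 11001010001
popcount(1617) = number of 1-bits in 11001010001 = 5
A col c satisfies (1617 AND c) == c iff every set bit of c is also set in 1617; each of the 5 set bits of 1617 can independently be on or off in c.
count = 2^5 = 32

Answer: 32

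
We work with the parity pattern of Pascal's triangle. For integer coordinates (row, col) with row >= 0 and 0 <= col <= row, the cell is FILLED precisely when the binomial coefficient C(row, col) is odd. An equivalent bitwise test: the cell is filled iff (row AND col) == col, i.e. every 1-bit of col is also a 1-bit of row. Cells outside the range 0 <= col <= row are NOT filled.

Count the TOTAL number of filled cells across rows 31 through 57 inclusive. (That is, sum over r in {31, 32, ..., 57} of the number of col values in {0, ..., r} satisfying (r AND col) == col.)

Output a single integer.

Answer: 326

Derivation:
r31=11111 pc5: +32 =32
r32=100000 pc1: +2 =34
r33=100001 pc2: +4 =38
r34=100010 pc2: +4 =42
r35=100011 pc3: +8 =50
r36=100100 pc2: +4 =54
r37=100101 pc3: +8 =62
r38=100110 pc3: +8 =70
r39=100111 pc4: +16 =86
r40=101000 pc2: +4 =90
r41=101001 pc3: +8 =98
r42=101010 pc3: +8 =106
r43=101011 pc4: +16 =122
r44=101100 pc3: +8 =130
r45=101101 pc4: +16 =146
r46=101110 pc4: +16 =162
r47=101111 pc5: +32 =194
r48=110000 pc2: +4 =198
r49=110001 pc3: +8 =206
r50=110010 pc3: +8 =214
r51=110011 pc4: +16 =230
r52=110100 pc3: +8 =238
r53=110101 pc4: +16 =254
r54=110110 pc4: +16 =270
r55=110111 pc5: +32 =302
r56=111000 pc3: +8 =310
r57=111001 pc4: +16 =326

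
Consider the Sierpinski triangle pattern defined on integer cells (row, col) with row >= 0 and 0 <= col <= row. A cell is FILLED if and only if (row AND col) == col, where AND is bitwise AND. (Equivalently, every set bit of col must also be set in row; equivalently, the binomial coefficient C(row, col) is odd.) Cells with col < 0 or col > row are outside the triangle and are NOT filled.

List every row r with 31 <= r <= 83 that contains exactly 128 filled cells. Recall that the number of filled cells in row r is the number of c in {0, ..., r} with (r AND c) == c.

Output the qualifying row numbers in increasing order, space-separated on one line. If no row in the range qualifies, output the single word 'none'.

Row r has 2^popcount(r) filled cells, so we need popcount(r) = log2(128) = 7.
Scan r = 31..83 and keep those with exactly 7 one-bits:
r=31=11111 popcount=5 -> skip
r=32=100000 popcount=1 -> skip
r=33=100001 popcount=2 -> skip
r=34=100010 popcount=2 -> skip
r=35=100011 popcount=3 -> skip
r=36=100100 popcount=2 -> skip
r=37=100101 popcount=3 -> skip
r=38=100110 popcount=3 -> skip
r=39=100111 popcount=4 -> skip
r=40=101000 popcount=2 -> skip
r=41=101001 popcount=3 -> skip
r=42=101010 popcount=3 -> skip
r=43=101011 popcount=4 -> skip
r=44=101100 popcount=3 -> skip
r=45=101101 popcount=4 -> skip
r=46=101110 popcount=4 -> skip
r=47=101111 popcount=5 -> skip
r=48=110000 popcount=2 -> skip
r=49=110001 popcount=3 -> skip
r=50=110010 popcount=3 -> skip
r=51=110011 popcount=4 -> skip
r=52=110100 popcount=3 -> skip
r=53=110101 popcount=4 -> skip
r=54=110110 popcount=4 -> skip
r=55=110111 popcount=5 -> skip
r=56=111000 popcount=3 -> skip
r=57=111001 popcount=4 -> skip
r=58=111010 popcount=4 -> skip
r=59=111011 popcount=5 -> skip
r=60=111100 popcount=4 -> skip
r=61=111101 popcount=5 -> skip
r=62=111110 popcount=5 -> skip
r=63=111111 popcount=6 -> skip
r=64=1000000 popcount=1 -> skip
r=65=1000001 popcount=2 -> skip
r=66=1000010 popcount=2 -> skip
r=67=1000011 popcount=3 -> skip
r=68=1000100 popcount=2 -> skip
r=69=1000101 popcount=3 -> skip
r=70=1000110 popcount=3 -> skip
r=71=1000111 popcount=4 -> skip
r=72=1001000 popcount=2 -> skip
r=73=1001001 popcount=3 -> skip
r=74=1001010 popcount=3 -> skip
r=75=1001011 popcount=4 -> skip
r=76=1001100 popcount=3 -> skip
r=77=1001101 popcount=4 -> skip
r=78=1001110 popcount=4 -> skip
r=79=1001111 popcount=5 -> skip
r=80=1010000 popcount=2 -> skip
r=81=1010001 popcount=3 -> skip
r=82=1010010 popcount=3 -> skip
r=83=1010011 popcount=4 -> skip
Kept rows: none

Answer: none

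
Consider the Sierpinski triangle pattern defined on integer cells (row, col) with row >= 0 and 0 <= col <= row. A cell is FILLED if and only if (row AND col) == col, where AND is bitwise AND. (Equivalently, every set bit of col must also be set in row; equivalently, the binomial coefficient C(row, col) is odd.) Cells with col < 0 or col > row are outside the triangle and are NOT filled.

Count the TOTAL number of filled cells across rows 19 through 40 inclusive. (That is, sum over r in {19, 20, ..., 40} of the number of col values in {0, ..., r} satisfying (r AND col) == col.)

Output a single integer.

r19=10011 pc3: +8 =8
r20=10100 pc2: +4 =12
r21=10101 pc3: +8 =20
r22=10110 pc3: +8 =28
r23=10111 pc4: +16 =44
r24=11000 pc2: +4 =48
r25=11001 pc3: +8 =56
r26=11010 pc3: +8 =64
r27=11011 pc4: +16 =80
r28=11100 pc3: +8 =88
r29=11101 pc4: +16 =104
r30=11110 pc4: +16 =120
r31=11111 pc5: +32 =152
r32=100000 pc1: +2 =154
r33=100001 pc2: +4 =158
r34=100010 pc2: +4 =162
r35=100011 pc3: +8 =170
r36=100100 pc2: +4 =174
r37=100101 pc3: +8 =182
r38=100110 pc3: +8 =190
r39=100111 pc4: +16 =206
r40=101000 pc2: +4 =210

Answer: 210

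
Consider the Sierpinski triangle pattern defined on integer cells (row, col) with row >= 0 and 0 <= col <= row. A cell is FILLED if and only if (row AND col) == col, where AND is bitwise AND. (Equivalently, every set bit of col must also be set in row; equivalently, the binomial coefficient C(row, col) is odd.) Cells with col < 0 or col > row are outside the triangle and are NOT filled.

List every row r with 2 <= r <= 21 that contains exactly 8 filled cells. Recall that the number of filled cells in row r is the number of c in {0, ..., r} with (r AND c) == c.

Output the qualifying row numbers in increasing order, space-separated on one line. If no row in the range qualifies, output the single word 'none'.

Answer: 7 11 13 14 19 21

Derivation:
Row r has 2^popcount(r) filled cells, so we need popcount(r) = log2(8) = 3.
Scan r = 2..21 and keep those with exactly 3 one-bits:
r=2=10 popcount=1 -> skip
r=3=11 popcount=2 -> skip
r=4=100 popcount=1 -> skip
r=5=101 popcount=2 -> skip
r=6=110 popcount=2 -> skip
r=7=111 popcount=3 -> KEEP
r=8=1000 popcount=1 -> skip
r=9=1001 popcount=2 -> skip
r=10=1010 popcount=2 -> skip
r=11=1011 popcount=3 -> KEEP
r=12=1100 popcount=2 -> skip
r=13=1101 popcount=3 -> KEEP
r=14=1110 popcount=3 -> KEEP
r=15=1111 popcount=4 -> skip
r=16=10000 popcount=1 -> skip
r=17=10001 popcount=2 -> skip
r=18=10010 popcount=2 -> skip
r=19=10011 popcount=3 -> KEEP
r=20=10100 popcount=2 -> skip
r=21=10101 popcount=3 -> KEEP
Kept rows: 7 11 13 14 19 21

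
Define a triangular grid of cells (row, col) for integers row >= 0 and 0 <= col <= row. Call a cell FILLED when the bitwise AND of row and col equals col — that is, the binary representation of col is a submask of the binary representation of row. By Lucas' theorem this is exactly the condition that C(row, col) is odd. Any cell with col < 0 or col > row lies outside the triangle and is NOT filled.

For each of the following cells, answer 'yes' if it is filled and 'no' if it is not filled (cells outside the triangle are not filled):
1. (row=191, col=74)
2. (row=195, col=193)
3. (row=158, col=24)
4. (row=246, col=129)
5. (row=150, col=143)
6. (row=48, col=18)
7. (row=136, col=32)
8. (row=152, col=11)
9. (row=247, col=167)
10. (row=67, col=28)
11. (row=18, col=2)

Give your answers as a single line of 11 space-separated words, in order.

Answer: no yes yes no no no no no yes no yes

Derivation:
(191,74): row=0b10111111, col=0b1001010, row AND col = 0b1010 = 10; 10 != 74 -> empty
(195,193): row=0b11000011, col=0b11000001, row AND col = 0b11000001 = 193; 193 == 193 -> filled
(158,24): row=0b10011110, col=0b11000, row AND col = 0b11000 = 24; 24 == 24 -> filled
(246,129): row=0b11110110, col=0b10000001, row AND col = 0b10000000 = 128; 128 != 129 -> empty
(150,143): row=0b10010110, col=0b10001111, row AND col = 0b10000110 = 134; 134 != 143 -> empty
(48,18): row=0b110000, col=0b10010, row AND col = 0b10000 = 16; 16 != 18 -> empty
(136,32): row=0b10001000, col=0b100000, row AND col = 0b0 = 0; 0 != 32 -> empty
(152,11): row=0b10011000, col=0b1011, row AND col = 0b1000 = 8; 8 != 11 -> empty
(247,167): row=0b11110111, col=0b10100111, row AND col = 0b10100111 = 167; 167 == 167 -> filled
(67,28): row=0b1000011, col=0b11100, row AND col = 0b0 = 0; 0 != 28 -> empty
(18,2): row=0b10010, col=0b10, row AND col = 0b10 = 2; 2 == 2 -> filled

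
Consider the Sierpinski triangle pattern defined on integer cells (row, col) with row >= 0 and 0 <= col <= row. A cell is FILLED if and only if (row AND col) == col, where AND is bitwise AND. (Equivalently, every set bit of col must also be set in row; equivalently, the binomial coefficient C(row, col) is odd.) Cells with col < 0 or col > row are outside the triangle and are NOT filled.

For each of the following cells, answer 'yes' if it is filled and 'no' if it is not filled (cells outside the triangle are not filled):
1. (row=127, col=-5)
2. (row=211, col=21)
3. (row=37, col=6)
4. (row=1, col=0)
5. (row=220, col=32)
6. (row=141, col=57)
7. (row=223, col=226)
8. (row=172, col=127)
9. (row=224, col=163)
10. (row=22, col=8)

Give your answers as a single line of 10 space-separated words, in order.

Answer: no no no yes no no no no no no

Derivation:
(127,-5): col outside [0, 127] -> not filled
(211,21): row=0b11010011, col=0b10101, row AND col = 0b10001 = 17; 17 != 21 -> empty
(37,6): row=0b100101, col=0b110, row AND col = 0b100 = 4; 4 != 6 -> empty
(1,0): row=0b1, col=0b0, row AND col = 0b0 = 0; 0 == 0 -> filled
(220,32): row=0b11011100, col=0b100000, row AND col = 0b0 = 0; 0 != 32 -> empty
(141,57): row=0b10001101, col=0b111001, row AND col = 0b1001 = 9; 9 != 57 -> empty
(223,226): col outside [0, 223] -> not filled
(172,127): row=0b10101100, col=0b1111111, row AND col = 0b101100 = 44; 44 != 127 -> empty
(224,163): row=0b11100000, col=0b10100011, row AND col = 0b10100000 = 160; 160 != 163 -> empty
(22,8): row=0b10110, col=0b1000, row AND col = 0b0 = 0; 0 != 8 -> empty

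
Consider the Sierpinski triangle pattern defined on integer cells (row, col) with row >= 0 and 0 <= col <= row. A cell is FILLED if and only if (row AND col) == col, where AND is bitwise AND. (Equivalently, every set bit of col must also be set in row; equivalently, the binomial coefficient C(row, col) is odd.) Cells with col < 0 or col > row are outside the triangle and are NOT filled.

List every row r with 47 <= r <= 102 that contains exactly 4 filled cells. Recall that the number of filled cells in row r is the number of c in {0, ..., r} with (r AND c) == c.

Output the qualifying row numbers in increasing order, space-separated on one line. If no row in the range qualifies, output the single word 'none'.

Row r has 2^popcount(r) filled cells, so we need popcount(r) = log2(4) = 2.
Scan r = 47..102 and keep those with exactly 2 one-bits:
r=47=101111 popcount=5 -> skip
r=48=110000 popcount=2 -> KEEP
r=49=110001 popcount=3 -> skip
r=50=110010 popcount=3 -> skip
r=51=110011 popcount=4 -> skip
r=52=110100 popcount=3 -> skip
r=53=110101 popcount=4 -> skip
r=54=110110 popcount=4 -> skip
r=55=110111 popcount=5 -> skip
r=56=111000 popcount=3 -> skip
r=57=111001 popcount=4 -> skip
r=58=111010 popcount=4 -> skip
r=59=111011 popcount=5 -> skip
r=60=111100 popcount=4 -> skip
r=61=111101 popcount=5 -> skip
r=62=111110 popcount=5 -> skip
r=63=111111 popcount=6 -> skip
r=64=1000000 popcount=1 -> skip
r=65=1000001 popcount=2 -> KEEP
r=66=1000010 popcount=2 -> KEEP
r=67=1000011 popcount=3 -> skip
r=68=1000100 popcount=2 -> KEEP
r=69=1000101 popcount=3 -> skip
r=70=1000110 popcount=3 -> skip
r=71=1000111 popcount=4 -> skip
r=72=1001000 popcount=2 -> KEEP
r=73=1001001 popcount=3 -> skip
r=74=1001010 popcount=3 -> skip
r=75=1001011 popcount=4 -> skip
r=76=1001100 popcount=3 -> skip
r=77=1001101 popcount=4 -> skip
r=78=1001110 popcount=4 -> skip
r=79=1001111 popcount=5 -> skip
r=80=1010000 popcount=2 -> KEEP
r=81=1010001 popcount=3 -> skip
r=82=1010010 popcount=3 -> skip
r=83=1010011 popcount=4 -> skip
r=84=1010100 popcount=3 -> skip
r=85=1010101 popcount=4 -> skip
r=86=1010110 popcount=4 -> skip
r=87=1010111 popcount=5 -> skip
r=88=1011000 popcount=3 -> skip
r=89=1011001 popcount=4 -> skip
r=90=1011010 popcount=4 -> skip
r=91=1011011 popcount=5 -> skip
r=92=1011100 popcount=4 -> skip
r=93=1011101 popcount=5 -> skip
r=94=1011110 popcount=5 -> skip
r=95=1011111 popcount=6 -> skip
r=96=1100000 popcount=2 -> KEEP
r=97=1100001 popcount=3 -> skip
r=98=1100010 popcount=3 -> skip
r=99=1100011 popcount=4 -> skip
r=100=1100100 popcount=3 -> skip
r=101=1100101 popcount=4 -> skip
r=102=1100110 popcount=4 -> skip
Kept rows: 48 65 66 68 72 80 96

Answer: 48 65 66 68 72 80 96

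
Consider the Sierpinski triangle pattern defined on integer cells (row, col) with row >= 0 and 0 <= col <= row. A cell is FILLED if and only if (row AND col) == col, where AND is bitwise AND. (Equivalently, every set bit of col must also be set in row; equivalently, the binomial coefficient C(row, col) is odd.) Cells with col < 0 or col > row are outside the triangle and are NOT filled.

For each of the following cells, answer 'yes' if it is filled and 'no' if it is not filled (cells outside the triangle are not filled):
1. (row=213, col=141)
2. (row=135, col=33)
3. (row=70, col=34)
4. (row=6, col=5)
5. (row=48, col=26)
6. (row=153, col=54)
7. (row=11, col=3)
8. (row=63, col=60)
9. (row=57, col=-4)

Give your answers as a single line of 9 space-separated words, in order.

(213,141): row=0b11010101, col=0b10001101, row AND col = 0b10000101 = 133; 133 != 141 -> empty
(135,33): row=0b10000111, col=0b100001, row AND col = 0b1 = 1; 1 != 33 -> empty
(70,34): row=0b1000110, col=0b100010, row AND col = 0b10 = 2; 2 != 34 -> empty
(6,5): row=0b110, col=0b101, row AND col = 0b100 = 4; 4 != 5 -> empty
(48,26): row=0b110000, col=0b11010, row AND col = 0b10000 = 16; 16 != 26 -> empty
(153,54): row=0b10011001, col=0b110110, row AND col = 0b10000 = 16; 16 != 54 -> empty
(11,3): row=0b1011, col=0b11, row AND col = 0b11 = 3; 3 == 3 -> filled
(63,60): row=0b111111, col=0b111100, row AND col = 0b111100 = 60; 60 == 60 -> filled
(57,-4): col outside [0, 57] -> not filled

Answer: no no no no no no yes yes no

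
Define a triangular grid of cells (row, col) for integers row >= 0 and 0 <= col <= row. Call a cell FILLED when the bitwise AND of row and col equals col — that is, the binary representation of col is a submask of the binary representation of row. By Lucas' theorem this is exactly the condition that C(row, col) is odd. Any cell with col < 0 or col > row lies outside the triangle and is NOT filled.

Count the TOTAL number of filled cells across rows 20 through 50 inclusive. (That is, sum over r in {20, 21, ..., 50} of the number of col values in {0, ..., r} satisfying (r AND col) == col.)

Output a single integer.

Answer: 326

Derivation:
r20=10100 pc2: +4 =4
r21=10101 pc3: +8 =12
r22=10110 pc3: +8 =20
r23=10111 pc4: +16 =36
r24=11000 pc2: +4 =40
r25=11001 pc3: +8 =48
r26=11010 pc3: +8 =56
r27=11011 pc4: +16 =72
r28=11100 pc3: +8 =80
r29=11101 pc4: +16 =96
r30=11110 pc4: +16 =112
r31=11111 pc5: +32 =144
r32=100000 pc1: +2 =146
r33=100001 pc2: +4 =150
r34=100010 pc2: +4 =154
r35=100011 pc3: +8 =162
r36=100100 pc2: +4 =166
r37=100101 pc3: +8 =174
r38=100110 pc3: +8 =182
r39=100111 pc4: +16 =198
r40=101000 pc2: +4 =202
r41=101001 pc3: +8 =210
r42=101010 pc3: +8 =218
r43=101011 pc4: +16 =234
r44=101100 pc3: +8 =242
r45=101101 pc4: +16 =258
r46=101110 pc4: +16 =274
r47=101111 pc5: +32 =306
r48=110000 pc2: +4 =310
r49=110001 pc3: +8 =318
r50=110010 pc3: +8 =326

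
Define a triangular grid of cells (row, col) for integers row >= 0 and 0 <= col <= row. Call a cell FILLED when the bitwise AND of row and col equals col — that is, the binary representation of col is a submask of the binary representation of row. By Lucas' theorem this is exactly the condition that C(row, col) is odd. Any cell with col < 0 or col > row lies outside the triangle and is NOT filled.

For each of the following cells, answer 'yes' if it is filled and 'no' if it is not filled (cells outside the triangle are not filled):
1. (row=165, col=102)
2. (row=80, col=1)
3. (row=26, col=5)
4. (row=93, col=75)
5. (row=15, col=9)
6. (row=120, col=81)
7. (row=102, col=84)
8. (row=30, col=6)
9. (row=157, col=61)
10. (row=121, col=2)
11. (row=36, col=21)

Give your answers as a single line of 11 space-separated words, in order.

(165,102): row=0b10100101, col=0b1100110, row AND col = 0b100100 = 36; 36 != 102 -> empty
(80,1): row=0b1010000, col=0b1, row AND col = 0b0 = 0; 0 != 1 -> empty
(26,5): row=0b11010, col=0b101, row AND col = 0b0 = 0; 0 != 5 -> empty
(93,75): row=0b1011101, col=0b1001011, row AND col = 0b1001001 = 73; 73 != 75 -> empty
(15,9): row=0b1111, col=0b1001, row AND col = 0b1001 = 9; 9 == 9 -> filled
(120,81): row=0b1111000, col=0b1010001, row AND col = 0b1010000 = 80; 80 != 81 -> empty
(102,84): row=0b1100110, col=0b1010100, row AND col = 0b1000100 = 68; 68 != 84 -> empty
(30,6): row=0b11110, col=0b110, row AND col = 0b110 = 6; 6 == 6 -> filled
(157,61): row=0b10011101, col=0b111101, row AND col = 0b11101 = 29; 29 != 61 -> empty
(121,2): row=0b1111001, col=0b10, row AND col = 0b0 = 0; 0 != 2 -> empty
(36,21): row=0b100100, col=0b10101, row AND col = 0b100 = 4; 4 != 21 -> empty

Answer: no no no no yes no no yes no no no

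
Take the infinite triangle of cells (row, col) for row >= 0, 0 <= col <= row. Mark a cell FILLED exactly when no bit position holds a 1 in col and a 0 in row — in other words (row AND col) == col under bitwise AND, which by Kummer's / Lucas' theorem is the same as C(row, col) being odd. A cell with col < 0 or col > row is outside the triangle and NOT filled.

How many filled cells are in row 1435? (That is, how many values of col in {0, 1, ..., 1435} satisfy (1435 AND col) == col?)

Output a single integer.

Answer: 128

Derivation:
1435 in binary = 10110011011
popcount(1435) = number of 1-bits in 10110011011 = 7
A col c satisfies (1435 AND c) == c iff every set bit of c is also set in 1435; each of the 7 set bits of 1435 can independently be on or off in c.
count = 2^7 = 128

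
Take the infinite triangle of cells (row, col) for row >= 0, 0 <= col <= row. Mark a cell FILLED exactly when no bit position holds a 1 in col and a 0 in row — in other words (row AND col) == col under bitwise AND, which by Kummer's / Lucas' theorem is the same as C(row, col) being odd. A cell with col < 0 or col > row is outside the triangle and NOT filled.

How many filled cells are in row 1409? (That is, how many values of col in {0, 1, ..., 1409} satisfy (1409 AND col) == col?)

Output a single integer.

Answer: 16

Derivation:
1409 in binary = 10110000001
popcount(1409) = number of 1-bits in 10110000001 = 4
A col c satisfies (1409 AND c) == c iff every set bit of c is also set in 1409; each of the 4 set bits of 1409 can independently be on or off in c.
count = 2^4 = 16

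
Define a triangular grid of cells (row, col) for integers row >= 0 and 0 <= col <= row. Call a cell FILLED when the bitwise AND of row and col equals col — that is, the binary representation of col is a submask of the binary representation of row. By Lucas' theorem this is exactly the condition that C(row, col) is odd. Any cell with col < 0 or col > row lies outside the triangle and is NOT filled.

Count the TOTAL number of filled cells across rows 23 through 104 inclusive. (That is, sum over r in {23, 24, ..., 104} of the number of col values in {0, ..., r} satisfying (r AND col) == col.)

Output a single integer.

r23=10111 pc4: +16 =16
r24=11000 pc2: +4 =20
r25=11001 pc3: +8 =28
r26=11010 pc3: +8 =36
r27=11011 pc4: +16 =52
r28=11100 pc3: +8 =60
r29=11101 pc4: +16 =76
r30=11110 pc4: +16 =92
r31=11111 pc5: +32 =124
r32=100000 pc1: +2 =126
r33=100001 pc2: +4 =130
r34=100010 pc2: +4 =134
r35=100011 pc3: +8 =142
r36=100100 pc2: +4 =146
r37=100101 pc3: +8 =154
r38=100110 pc3: +8 =162
r39=100111 pc4: +16 =178
r40=101000 pc2: +4 =182
r41=101001 pc3: +8 =190
r42=101010 pc3: +8 =198
r43=101011 pc4: +16 =214
r44=101100 pc3: +8 =222
r45=101101 pc4: +16 =238
r46=101110 pc4: +16 =254
r47=101111 pc5: +32 =286
r48=110000 pc2: +4 =290
r49=110001 pc3: +8 =298
r50=110010 pc3: +8 =306
r51=110011 pc4: +16 =322
r52=110100 pc3: +8 =330
r53=110101 pc4: +16 =346
r54=110110 pc4: +16 =362
r55=110111 pc5: +32 =394
r56=111000 pc3: +8 =402
r57=111001 pc4: +16 =418
r58=111010 pc4: +16 =434
r59=111011 pc5: +32 =466
r60=111100 pc4: +16 =482
r61=111101 pc5: +32 =514
r62=111110 pc5: +32 =546
r63=111111 pc6: +64 =610
r64=1000000 pc1: +2 =612
r65=1000001 pc2: +4 =616
r66=1000010 pc2: +4 =620
r67=1000011 pc3: +8 =628
r68=1000100 pc2: +4 =632
r69=1000101 pc3: +8 =640
r70=1000110 pc3: +8 =648
r71=1000111 pc4: +16 =664
r72=1001000 pc2: +4 =668
r73=1001001 pc3: +8 =676
r74=1001010 pc3: +8 =684
r75=1001011 pc4: +16 =700
r76=1001100 pc3: +8 =708
r77=1001101 pc4: +16 =724
r78=1001110 pc4: +16 =740
r79=1001111 pc5: +32 =772
r80=1010000 pc2: +4 =776
r81=1010001 pc3: +8 =784
r82=1010010 pc3: +8 =792
r83=1010011 pc4: +16 =808
r84=1010100 pc3: +8 =816
r85=1010101 pc4: +16 =832
r86=1010110 pc4: +16 =848
r87=1010111 pc5: +32 =880
r88=1011000 pc3: +8 =888
r89=1011001 pc4: +16 =904
r90=1011010 pc4: +16 =920
r91=1011011 pc5: +32 =952
r92=1011100 pc4: +16 =968
r93=1011101 pc5: +32 =1000
r94=1011110 pc5: +32 =1032
r95=1011111 pc6: +64 =1096
r96=1100000 pc2: +4 =1100
r97=1100001 pc3: +8 =1108
r98=1100010 pc3: +8 =1116
r99=1100011 pc4: +16 =1132
r100=1100100 pc3: +8 =1140
r101=1100101 pc4: +16 =1156
r102=1100110 pc4: +16 =1172
r103=1100111 pc5: +32 =1204
r104=1101000 pc3: +8 =1212

Answer: 1212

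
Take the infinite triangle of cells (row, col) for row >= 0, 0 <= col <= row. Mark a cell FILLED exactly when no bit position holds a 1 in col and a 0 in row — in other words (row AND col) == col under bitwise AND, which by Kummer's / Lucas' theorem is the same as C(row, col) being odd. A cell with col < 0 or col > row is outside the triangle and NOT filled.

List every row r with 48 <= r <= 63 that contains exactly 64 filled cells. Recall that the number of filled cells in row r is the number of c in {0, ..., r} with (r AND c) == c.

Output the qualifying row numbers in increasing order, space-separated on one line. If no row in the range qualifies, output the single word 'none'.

Row r has 2^popcount(r) filled cells, so we need popcount(r) = log2(64) = 6.
Scan r = 48..63 and keep those with exactly 6 one-bits:
r=48=110000 popcount=2 -> skip
r=49=110001 popcount=3 -> skip
r=50=110010 popcount=3 -> skip
r=51=110011 popcount=4 -> skip
r=52=110100 popcount=3 -> skip
r=53=110101 popcount=4 -> skip
r=54=110110 popcount=4 -> skip
r=55=110111 popcount=5 -> skip
r=56=111000 popcount=3 -> skip
r=57=111001 popcount=4 -> skip
r=58=111010 popcount=4 -> skip
r=59=111011 popcount=5 -> skip
r=60=111100 popcount=4 -> skip
r=61=111101 popcount=5 -> skip
r=62=111110 popcount=5 -> skip
r=63=111111 popcount=6 -> KEEP
Kept rows: 63

Answer: 63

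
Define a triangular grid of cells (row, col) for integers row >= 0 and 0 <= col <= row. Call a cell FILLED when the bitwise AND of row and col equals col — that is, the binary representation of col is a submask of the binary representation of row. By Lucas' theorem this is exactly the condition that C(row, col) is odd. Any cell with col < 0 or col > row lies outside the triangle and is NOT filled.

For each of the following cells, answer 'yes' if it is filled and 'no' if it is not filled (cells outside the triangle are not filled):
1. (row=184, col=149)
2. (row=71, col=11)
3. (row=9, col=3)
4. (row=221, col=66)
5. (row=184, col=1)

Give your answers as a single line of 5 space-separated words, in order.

Answer: no no no no no

Derivation:
(184,149): row=0b10111000, col=0b10010101, row AND col = 0b10010000 = 144; 144 != 149 -> empty
(71,11): row=0b1000111, col=0b1011, row AND col = 0b11 = 3; 3 != 11 -> empty
(9,3): row=0b1001, col=0b11, row AND col = 0b1 = 1; 1 != 3 -> empty
(221,66): row=0b11011101, col=0b1000010, row AND col = 0b1000000 = 64; 64 != 66 -> empty
(184,1): row=0b10111000, col=0b1, row AND col = 0b0 = 0; 0 != 1 -> empty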